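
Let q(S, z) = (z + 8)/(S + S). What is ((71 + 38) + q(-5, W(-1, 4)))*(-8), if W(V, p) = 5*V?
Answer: -4348/5 ≈ -869.60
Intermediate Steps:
q(S, z) = (8 + z)/(2*S) (q(S, z) = (8 + z)/((2*S)) = (8 + z)*(1/(2*S)) = (8 + z)/(2*S))
((71 + 38) + q(-5, W(-1, 4)))*(-8) = ((71 + 38) + (½)*(8 + 5*(-1))/(-5))*(-8) = (109 + (½)*(-⅕)*(8 - 5))*(-8) = (109 + (½)*(-⅕)*3)*(-8) = (109 - 3/10)*(-8) = (1087/10)*(-8) = -4348/5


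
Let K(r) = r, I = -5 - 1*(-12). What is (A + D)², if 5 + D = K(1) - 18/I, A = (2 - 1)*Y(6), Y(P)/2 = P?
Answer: 1444/49 ≈ 29.469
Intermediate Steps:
Y(P) = 2*P
I = 7 (I = -5 + 12 = 7)
A = 12 (A = (2 - 1)*(2*6) = 1*12 = 12)
D = -46/7 (D = -5 + (1 - 18/7) = -5 - 11/7 = -46/7 ≈ -6.5714)
(A + D)² = (12 - 46/7)² = (38/7)² = 1444/49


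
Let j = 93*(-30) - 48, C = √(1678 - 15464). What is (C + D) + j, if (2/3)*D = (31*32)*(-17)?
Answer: -28134 + I*√13786 ≈ -28134.0 + 117.41*I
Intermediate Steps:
D = -25296 (D = 3*((31*32)*(-17))/2 = 3*(992*(-17))/2 = (3/2)*(-16864) = -25296)
C = I*√13786 (C = √(-13786) = I*√13786 ≈ 117.41*I)
j = -2838 (j = -2790 - 48 = -2838)
(C + D) + j = (I*√13786 - 25296) - 2838 = (-25296 + I*√13786) - 2838 = -28134 + I*√13786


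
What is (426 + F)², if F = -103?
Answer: 104329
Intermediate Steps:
(426 + F)² = (426 - 103)² = 323² = 104329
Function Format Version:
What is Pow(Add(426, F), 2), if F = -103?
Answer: 104329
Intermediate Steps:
Pow(Add(426, F), 2) = Pow(Add(426, -103), 2) = Pow(323, 2) = 104329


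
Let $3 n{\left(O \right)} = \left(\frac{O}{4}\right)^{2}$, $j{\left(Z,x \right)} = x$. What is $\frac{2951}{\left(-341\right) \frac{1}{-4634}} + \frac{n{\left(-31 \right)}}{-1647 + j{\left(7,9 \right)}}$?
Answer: $\frac{1075177683115}{26810784} \approx 40102.0$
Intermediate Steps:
$n{\left(O \right)} = \frac{O^{2}}{48}$ ($n{\left(O \right)} = \frac{\left(\frac{O}{4}\right)^{2}}{3} = \frac{\frac{1}{16} O^{2}}{3} = \frac{O^{2}}{48}$)
$\frac{2951}{\left(-341\right) \frac{1}{-4634}} + \frac{n{\left(-31 \right)}}{-1647 + j{\left(7,9 \right)}} = \frac{2951}{\left(-341\right) \frac{1}{-4634}} + \frac{\frac{1}{48} \left(-31\right)^{2}}{-1647 + 9} = \frac{2951}{\left(-341\right) \left(- \frac{1}{4634}\right)} + \frac{\frac{1}{48} \cdot 961}{-1638} = \frac{2951}{\frac{341}{4634}} + \frac{961}{48} \left(- \frac{1}{1638}\right) = 2951 \cdot \frac{4634}{341} - \frac{961}{78624} = \frac{13674934}{341} - \frac{961}{78624} = \frac{1075177683115}{26810784}$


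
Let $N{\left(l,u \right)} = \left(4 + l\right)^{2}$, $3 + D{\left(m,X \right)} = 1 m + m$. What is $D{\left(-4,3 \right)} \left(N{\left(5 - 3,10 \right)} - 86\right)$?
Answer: $550$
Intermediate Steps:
$D{\left(m,X \right)} = -3 + 2 m$ ($D{\left(m,X \right)} = -3 + \left(1 m + m\right) = -3 + \left(m + m\right) = -3 + 2 m$)
$D{\left(-4,3 \right)} \left(N{\left(5 - 3,10 \right)} - 86\right) = \left(-3 + 2 \left(-4\right)\right) \left(\left(4 + \left(5 - 3\right)\right)^{2} - 86\right) = \left(-3 - 8\right) \left(\left(4 + \left(5 - 3\right)\right)^{2} - 86\right) = - 11 \left(\left(4 + 2\right)^{2} - 86\right) = - 11 \left(6^{2} - 86\right) = - 11 \left(36 - 86\right) = \left(-11\right) \left(-50\right) = 550$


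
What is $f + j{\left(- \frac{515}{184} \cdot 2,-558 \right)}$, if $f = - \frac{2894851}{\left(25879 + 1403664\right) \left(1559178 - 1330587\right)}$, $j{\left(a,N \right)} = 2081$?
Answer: $\frac{680030558708102}{326780663913} \approx 2081.0$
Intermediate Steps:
$f = - \frac{2894851}{326780663913}$ ($f = - \frac{2894851}{1429543 \cdot 228591} = - \frac{2894851}{326780663913} \approx -8.8587 \cdot 10^{-6}$)
$f + j{\left(- \frac{515}{184} \cdot 2,-558 \right)} = - \frac{2894851}{326780663913} + 2081 = \frac{680030558708102}{326780663913}$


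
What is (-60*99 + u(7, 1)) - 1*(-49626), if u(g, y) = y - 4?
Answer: 43683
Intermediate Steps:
u(g, y) = -4 + y
(-60*99 + u(7, 1)) - 1*(-49626) = (-60*99 + (-4 + 1)) - 1*(-49626) = (-5940 - 3) + 49626 = -5943 + 49626 = 43683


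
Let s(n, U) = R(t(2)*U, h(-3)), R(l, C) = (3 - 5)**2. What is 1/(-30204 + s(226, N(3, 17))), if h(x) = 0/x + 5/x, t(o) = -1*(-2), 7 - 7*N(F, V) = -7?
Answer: -1/30200 ≈ -3.3113e-5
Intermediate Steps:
N(F, V) = 2 (N(F, V) = 1 - 1/7*(-7) = 1 + 1 = 2)
t(o) = 2
h(x) = 5/x (h(x) = 0 + 5/x = 5/x)
R(l, C) = 4 (R(l, C) = (-2)**2 = 4)
s(n, U) = 4
1/(-30204 + s(226, N(3, 17))) = 1/(-30204 + 4) = 1/(-30200) = -1/30200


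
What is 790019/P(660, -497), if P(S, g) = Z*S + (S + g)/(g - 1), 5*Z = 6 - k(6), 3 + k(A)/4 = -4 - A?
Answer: 393429462/3812525 ≈ 103.19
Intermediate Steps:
k(A) = -28 - 4*A (k(A) = -12 + 4*(-4 - A) = -12 + (-16 - 4*A) = -28 - 4*A)
Z = 58/5 (Z = (6 - (-28 - 4*6))/5 = (6 - (-28 - 24))/5 = (6 - 1*(-52))/5 = (6 + 52)/5 = (⅕)*58 = 58/5 ≈ 11.600)
P(S, g) = 58*S/5 + (S + g)/(-1 + g) (P(S, g) = 58*S/5 + (S + g)/(g - 1) = 58*S/5 + (S + g)/(-1 + g))
790019/P(660, -497) = 790019/(((-53*660 + 5*(-497) + 58*660*(-497))/(5*(-1 - 497)))) = 790019/(((⅕)*(-34980 - 2485 - 19025160)/(-498))) = 790019/(((⅕)*(-1/498)*(-19062625))) = 790019/(3812525/498) = 790019*(498/3812525) = 393429462/3812525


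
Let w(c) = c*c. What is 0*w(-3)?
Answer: 0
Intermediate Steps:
w(c) = c²
0*w(-3) = 0*(-3)² = 0*9 = 0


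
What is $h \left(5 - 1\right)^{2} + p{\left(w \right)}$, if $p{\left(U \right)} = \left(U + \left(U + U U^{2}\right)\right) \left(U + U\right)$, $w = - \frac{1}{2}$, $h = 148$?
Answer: $\frac{18953}{8} \approx 2369.1$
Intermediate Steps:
$w = - \frac{1}{2}$ ($w = \left(-1\right) \frac{1}{2} = - \frac{1}{2} \approx -0.5$)
$p{\left(U \right)} = 2 U \left(U^{3} + 2 U\right)$ ($p{\left(U \right)} = \left(U + \left(U + U^{3}\right)\right) 2 U = \left(U^{3} + 2 U\right) 2 U = 2 U \left(U^{3} + 2 U\right)$)
$h \left(5 - 1\right)^{2} + p{\left(w \right)} = 148 \left(5 - 1\right)^{2} + 2 \left(- \frac{1}{2}\right)^{2} \left(2 + \left(- \frac{1}{2}\right)^{2}\right) = 148 \cdot 4^{2} + 2 \cdot \frac{1}{4} \left(2 + \frac{1}{4}\right) = 148 \cdot 16 + 2 \cdot \frac{1}{4} \cdot \frac{9}{4} = 2368 + \frac{9}{8} = \frac{18953}{8}$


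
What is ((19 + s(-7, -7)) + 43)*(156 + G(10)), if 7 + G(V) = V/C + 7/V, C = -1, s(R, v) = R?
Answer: 15367/2 ≈ 7683.5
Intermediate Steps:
G(V) = -7 - V + 7/V (G(V) = -7 + (V/(-1) + 7/V) = -7 + (V*(-1) + 7/V) = -7 + (-V + 7/V) = -7 - V + 7/V)
((19 + s(-7, -7)) + 43)*(156 + G(10)) = ((19 - 7) + 43)*(156 + (-7 - 1*10 + 7/10)) = (12 + 43)*(156 + (-7 - 10 + 7*(⅒))) = 55*(156 + (-7 - 10 + 7/10)) = 55*(156 - 163/10) = 55*(1397/10) = 15367/2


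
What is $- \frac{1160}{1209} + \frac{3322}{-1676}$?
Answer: $- \frac{2980229}{1013142} \approx -2.9416$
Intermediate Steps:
$- \frac{1160}{1209} + \frac{3322}{-1676} = \left(-1160\right) \frac{1}{1209} + 3322 \left(- \frac{1}{1676}\right) = - \frac{1160}{1209} - \frac{1661}{838} = - \frac{2980229}{1013142}$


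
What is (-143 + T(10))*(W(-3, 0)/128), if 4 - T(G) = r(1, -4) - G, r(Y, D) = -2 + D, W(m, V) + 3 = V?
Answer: 369/128 ≈ 2.8828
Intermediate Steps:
W(m, V) = -3 + V
T(G) = 10 + G (T(G) = 4 - ((-2 - 4) - G) = 4 - (-6 - G) = 4 + (6 + G) = 10 + G)
(-143 + T(10))*(W(-3, 0)/128) = (-143 + (10 + 10))*((-3 + 0)/128) = (-143 + 20)*(-3*1/128) = -123*(-3/128) = 369/128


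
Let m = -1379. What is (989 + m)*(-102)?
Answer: 39780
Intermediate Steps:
(989 + m)*(-102) = (989 - 1379)*(-102) = -390*(-102) = 39780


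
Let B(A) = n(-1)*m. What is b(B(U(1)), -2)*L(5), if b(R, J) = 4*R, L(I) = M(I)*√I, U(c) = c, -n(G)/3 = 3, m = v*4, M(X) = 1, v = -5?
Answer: 720*√5 ≈ 1610.0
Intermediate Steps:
m = -20 (m = -5*4 = -20)
n(G) = -9 (n(G) = -3*3 = -9)
L(I) = √I (L(I) = 1*√I = √I)
B(A) = 180 (B(A) = -9*(-20) = 180)
b(B(U(1)), -2)*L(5) = (4*180)*√5 = 720*√5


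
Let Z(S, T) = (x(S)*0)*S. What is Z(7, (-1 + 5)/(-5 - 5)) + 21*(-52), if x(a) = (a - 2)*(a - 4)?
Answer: -1092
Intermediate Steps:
x(a) = (-4 + a)*(-2 + a) (x(a) = (-2 + a)*(-4 + a) = (-4 + a)*(-2 + a))
Z(S, T) = 0 (Z(S, T) = ((8 + S**2 - 6*S)*0)*S = 0*S = 0)
Z(7, (-1 + 5)/(-5 - 5)) + 21*(-52) = 0 + 21*(-52) = 0 - 1092 = -1092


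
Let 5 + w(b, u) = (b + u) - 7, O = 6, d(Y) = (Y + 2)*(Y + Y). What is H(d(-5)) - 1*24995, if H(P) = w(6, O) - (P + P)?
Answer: -25055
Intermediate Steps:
d(Y) = 2*Y*(2 + Y) (d(Y) = (2 + Y)*(2*Y) = 2*Y*(2 + Y))
w(b, u) = -12 + b + u (w(b, u) = -5 + ((b + u) - 7) = -5 + (-7 + b + u) = -12 + b + u)
H(P) = -2*P (H(P) = (-12 + 6 + 6) - (P + P) = 0 - 2*P = -2*P)
H(d(-5)) - 1*24995 = -4*(-5)*(2 - 5) - 1*24995 = -4*(-5)*(-3) - 24995 = -2*30 - 24995 = -60 - 24995 = -25055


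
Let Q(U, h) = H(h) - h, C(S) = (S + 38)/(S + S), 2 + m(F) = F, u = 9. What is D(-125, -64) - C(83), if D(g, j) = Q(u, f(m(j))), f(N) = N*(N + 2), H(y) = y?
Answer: -121/166 ≈ -0.72892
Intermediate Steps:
m(F) = -2 + F
f(N) = N*(2 + N)
C(S) = (38 + S)/(2*S) (C(S) = (38 + S)/((2*S)) = (38 + S)*(1/(2*S)) = (38 + S)/(2*S))
Q(U, h) = 0 (Q(U, h) = h - h = 0)
D(g, j) = 0
D(-125, -64) - C(83) = 0 - (38 + 83)/(2*83) = 0 - 121/(2*83) = 0 - 1*121/166 = 0 - 121/166 = -121/166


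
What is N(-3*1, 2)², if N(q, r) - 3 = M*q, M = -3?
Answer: 144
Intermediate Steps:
N(q, r) = 3 - 3*q
N(-3*1, 2)² = (3 - (-9))² = (3 - 3*(-3))² = (3 + 9)² = 12² = 144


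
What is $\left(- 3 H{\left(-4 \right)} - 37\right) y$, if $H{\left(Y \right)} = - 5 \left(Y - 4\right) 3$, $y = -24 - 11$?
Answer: $13895$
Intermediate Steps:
$y = -35$ ($y = -24 - 11 = -35$)
$H{\left(Y \right)} = 60 - 15 Y$ ($H{\left(Y \right)} = - 5 \left(-4 + Y\right) 3 = \left(20 - 5 Y\right) 3 = 60 - 15 Y$)
$\left(- 3 H{\left(-4 \right)} - 37\right) y = \left(- 3 \left(60 - -60\right) - 37\right) \left(-35\right) = \left(- 3 \left(60 + 60\right) - 37\right) \left(-35\right) = \left(\left(-3\right) 120 - 37\right) \left(-35\right) = \left(-360 - 37\right) \left(-35\right) = \left(-397\right) \left(-35\right) = 13895$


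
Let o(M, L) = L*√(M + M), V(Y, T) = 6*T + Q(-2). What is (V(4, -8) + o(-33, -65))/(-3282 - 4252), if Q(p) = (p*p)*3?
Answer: 18/3767 + 65*I*√66/7534 ≈ 0.0047783 + 0.070091*I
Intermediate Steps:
Q(p) = 3*p² (Q(p) = p²*3 = 3*p²)
V(Y, T) = 12 + 6*T (V(Y, T) = 6*T + 3*(-2)² = 6*T + 3*4 = 6*T + 12 = 12 + 6*T)
o(M, L) = L*√2*√M (o(M, L) = L*√(2*M) = L*(√2*√M) = L*√2*√M)
(V(4, -8) + o(-33, -65))/(-3282 - 4252) = ((12 + 6*(-8)) - 65*√2*√(-33))/(-3282 - 4252) = ((12 - 48) - 65*√2*I*√33)/(-7534) = (-36 - 65*I*√66)*(-1/7534) = 18/3767 + 65*I*√66/7534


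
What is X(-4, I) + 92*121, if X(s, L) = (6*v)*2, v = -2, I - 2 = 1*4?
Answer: 11108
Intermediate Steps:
I = 6 (I = 2 + 1*4 = 2 + 4 = 6)
X(s, L) = -24 (X(s, L) = (6*(-2))*2 = -12*2 = -24)
X(-4, I) + 92*121 = -24 + 92*121 = -24 + 11132 = 11108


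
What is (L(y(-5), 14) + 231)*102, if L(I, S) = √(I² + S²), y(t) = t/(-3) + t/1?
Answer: 23562 + 68*√466 ≈ 25030.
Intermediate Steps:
y(t) = 2*t/3 (y(t) = t*(-⅓) + t*1 = -t/3 + t = 2*t/3)
(L(y(-5), 14) + 231)*102 = (√(((⅔)*(-5))² + 14²) + 231)*102 = (√((-10/3)² + 196) + 231)*102 = (√(100/9 + 196) + 231)*102 = (√(1864/9) + 231)*102 = (2*√466/3 + 231)*102 = (231 + 2*√466/3)*102 = 23562 + 68*√466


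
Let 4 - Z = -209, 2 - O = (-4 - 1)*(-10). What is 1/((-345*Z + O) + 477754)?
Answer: 1/404221 ≈ 2.4739e-6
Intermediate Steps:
O = -48 (O = 2 - (-4 - 1)*(-10) = 2 - (-5)*(-10) = 2 - 1*50 = 2 - 50 = -48)
Z = 213 (Z = 4 - 1*(-209) = 4 + 209 = 213)
1/((-345*Z + O) + 477754) = 1/((-345*213 - 48) + 477754) = 1/((-73485 - 48) + 477754) = 1/(-73533 + 477754) = 1/404221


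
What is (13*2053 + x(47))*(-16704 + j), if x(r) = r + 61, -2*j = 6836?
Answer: -539209234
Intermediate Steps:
j = -3418 (j = -½*6836 = -3418)
x(r) = 61 + r
(13*2053 + x(47))*(-16704 + j) = (13*2053 + (61 + 47))*(-16704 - 3418) = (26689 + 108)*(-20122) = 26797*(-20122) = -539209234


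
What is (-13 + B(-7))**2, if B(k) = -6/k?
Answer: 7225/49 ≈ 147.45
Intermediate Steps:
(-13 + B(-7))**2 = (-13 - 6/(-7))**2 = (-13 - 6*(-1/7))**2 = (-13 + 6/7)**2 = (-85/7)**2 = 7225/49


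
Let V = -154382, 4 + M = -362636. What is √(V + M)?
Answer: I*√517022 ≈ 719.04*I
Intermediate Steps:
M = -362640 (M = -4 - 362636 = -362640)
√(V + M) = √(-154382 - 362640) = √(-517022) = I*√517022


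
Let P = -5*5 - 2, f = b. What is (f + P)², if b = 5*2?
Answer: 289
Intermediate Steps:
b = 10
f = 10
P = -27 (P = -25 - 2 = -27)
(f + P)² = (10 - 27)² = (-17)² = 289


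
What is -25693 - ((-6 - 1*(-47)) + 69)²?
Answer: -37793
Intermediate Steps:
-25693 - ((-6 - 1*(-47)) + 69)² = -25693 - ((-6 + 47) + 69)² = -25693 - (41 + 69)² = -25693 - 1*110² = -25693 - 1*12100 = -25693 - 12100 = -37793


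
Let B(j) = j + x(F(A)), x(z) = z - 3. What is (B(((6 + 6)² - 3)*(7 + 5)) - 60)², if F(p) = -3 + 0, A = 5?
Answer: 2643876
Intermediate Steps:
F(p) = -3
x(z) = -3 + z
B(j) = -6 + j (B(j) = j + (-3 - 3) = j - 6 = -6 + j)
(B(((6 + 6)² - 3)*(7 + 5)) - 60)² = ((-6 + ((6 + 6)² - 3)*(7 + 5)) - 60)² = ((-6 + (12² - 3)*12) - 60)² = ((-6 + (144 - 3)*12) - 60)² = ((-6 + 141*12) - 60)² = ((-6 + 1692) - 60)² = (1686 - 60)² = 1626² = 2643876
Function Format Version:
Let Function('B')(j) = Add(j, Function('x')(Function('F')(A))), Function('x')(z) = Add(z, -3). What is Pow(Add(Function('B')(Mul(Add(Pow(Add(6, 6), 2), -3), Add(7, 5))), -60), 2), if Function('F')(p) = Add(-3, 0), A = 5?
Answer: 2643876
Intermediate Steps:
Function('F')(p) = -3
Function('x')(z) = Add(-3, z)
Function('B')(j) = Add(-6, j) (Function('B')(j) = Add(j, Add(-3, -3)) = Add(j, -6) = Add(-6, j))
Pow(Add(Function('B')(Mul(Add(Pow(Add(6, 6), 2), -3), Add(7, 5))), -60), 2) = Pow(Add(Add(-6, Mul(Add(Pow(Add(6, 6), 2), -3), Add(7, 5))), -60), 2) = Pow(Add(Add(-6, Mul(Add(Pow(12, 2), -3), 12)), -60), 2) = Pow(Add(Add(-6, Mul(Add(144, -3), 12)), -60), 2) = Pow(Add(Add(-6, Mul(141, 12)), -60), 2) = Pow(Add(Add(-6, 1692), -60), 2) = Pow(Add(1686, -60), 2) = Pow(1626, 2) = 2643876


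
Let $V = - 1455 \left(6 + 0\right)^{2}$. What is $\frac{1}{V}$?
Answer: $- \frac{1}{52380} \approx -1.9091 \cdot 10^{-5}$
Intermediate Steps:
$V = -52380$ ($V = - 1455 \cdot 6^{2} = \left(-1455\right) 36 = -52380$)
$\frac{1}{V} = \frac{1}{-52380} = - \frac{1}{52380}$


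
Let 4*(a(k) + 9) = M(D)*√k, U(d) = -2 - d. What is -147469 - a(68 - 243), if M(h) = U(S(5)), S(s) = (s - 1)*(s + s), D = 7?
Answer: -147460 + 105*I*√7/2 ≈ -1.4746e+5 + 138.9*I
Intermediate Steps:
S(s) = 2*s*(-1 + s) (S(s) = (-1 + s)*(2*s) = 2*s*(-1 + s))
M(h) = -42 (M(h) = -2 - 2*5*(-1 + 5) = -2 - 2*5*4 = -2 - 1*40 = -2 - 40 = -42)
a(k) = -9 - 21*√k/2 (a(k) = -9 + (-42*√k)/4 = -9 - 21*√k/2)
-147469 - a(68 - 243) = -147469 - (-9 - 21*√(68 - 243)/2) = -147469 - (-9 - 105*I*√7/2) = -147469 + (9 + 105*I*√7/2) = -147460 + 105*I*√7/2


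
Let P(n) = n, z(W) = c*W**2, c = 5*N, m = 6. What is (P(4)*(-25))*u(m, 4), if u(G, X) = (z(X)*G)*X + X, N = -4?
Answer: 767600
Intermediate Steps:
c = -20 (c = 5*(-4) = -20)
z(W) = -20*W**2
u(G, X) = X - 20*G*X**3 (u(G, X) = ((-20*X**2)*G)*X + X = (-20*G*X**2)*X + X = -20*G*X**3 + X = X - 20*G*X**3)
(P(4)*(-25))*u(m, 4) = (4*(-25))*(4 - 20*6*4**3) = -100*(4 - 20*6*64) = -100*(4 - 7680) = -100*(-7676) = 767600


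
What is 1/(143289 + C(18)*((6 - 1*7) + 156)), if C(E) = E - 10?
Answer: 1/144529 ≈ 6.9190e-6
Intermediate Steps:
C(E) = -10 + E
1/(143289 + C(18)*((6 - 1*7) + 156)) = 1/(143289 + (-10 + 18)*((6 - 1*7) + 156)) = 1/(143289 + 8*((6 - 7) + 156)) = 1/(143289 + 8*(-1 + 156)) = 1/(143289 + 8*155) = 1/(143289 + 1240) = 1/144529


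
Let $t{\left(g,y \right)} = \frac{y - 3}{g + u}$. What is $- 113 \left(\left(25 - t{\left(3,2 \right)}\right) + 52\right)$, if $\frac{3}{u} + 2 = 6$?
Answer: $- \frac{130967}{15} \approx -8731.1$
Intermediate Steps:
$u = \frac{3}{4}$ ($u = \frac{3}{-2 + 6} = \frac{3}{4} \approx 0.75$)
$t{\left(g,y \right)} = \frac{-3 + y}{\frac{3}{4} + g}$ ($t{\left(g,y \right)} = \frac{y - 3}{g + \frac{3}{4}} = \frac{-3 + y}{\frac{3}{4} + g}$)
$- 113 \left(\left(25 - t{\left(3,2 \right)}\right) + 52\right) = - 113 \left(\left(25 - \frac{4 \left(-3 + 2\right)}{3 + 4 \cdot 3}\right) + 52\right) = - 113 \left(\left(25 - 4 \frac{1}{3 + 12} \left(-1\right)\right) + 52\right) = - 113 \left(\left(25 - 4 \cdot \frac{1}{15} \left(-1\right)\right) + 52\right) = - 113 \left(\left(25 - - \frac{4}{15}\right) + 52\right) = - 113 \left(\left(25 + \frac{4}{15}\right) + 52\right) = - 113 \left(\frac{379}{15} + 52\right) = \left(-113\right) \frac{1159}{15} = - \frac{130967}{15}$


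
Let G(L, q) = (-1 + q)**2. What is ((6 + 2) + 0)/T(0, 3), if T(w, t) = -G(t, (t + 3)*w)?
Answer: -8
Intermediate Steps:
T(w, t) = -(-1 + w*(3 + t))**2 (T(w, t) = -(-1 + (t + 3)*w)**2 = -(-1 + (3 + t)*w)**2 = -(-1 + w*(3 + t))**2)
((6 + 2) + 0)/T(0, 3) = ((6 + 2) + 0)/((-(-1 + 0*(3 + 3))**2)) = (8 + 0)/((-(-1 + 0*6)**2)) = 8/((-(-1 + 0)**2)) = 8/((-1*(-1)**2)) = 8/((-1*1)) = 8/(-1) = 8*(-1) = -8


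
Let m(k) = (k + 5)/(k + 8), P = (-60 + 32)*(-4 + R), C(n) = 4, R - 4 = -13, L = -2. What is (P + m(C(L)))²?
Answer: 2128681/16 ≈ 1.3304e+5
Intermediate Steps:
R = -9 (R = 4 - 13 = -9)
P = 364 (P = (-60 + 32)*(-4 - 9) = -28*(-13) = 364)
m(k) = (5 + k)/(8 + k)
(P + m(C(L)))² = (364 + (5 + 4)/(8 + 4))² = (364 + 9/12)² = (364 + (1/12)*9)² = (364 + ¾)² = (1459/4)² = 2128681/16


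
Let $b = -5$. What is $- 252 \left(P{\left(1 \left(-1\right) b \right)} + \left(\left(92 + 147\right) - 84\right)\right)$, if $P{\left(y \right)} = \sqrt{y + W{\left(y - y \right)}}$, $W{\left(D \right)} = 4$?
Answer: $-39816$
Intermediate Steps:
$P{\left(y \right)} = \sqrt{4 + y}$ ($P{\left(y \right)} = \sqrt{y + 4} = \sqrt{4 + y}$)
$- 252 \left(P{\left(1 \left(-1\right) b \right)} + \left(\left(92 + 147\right) - 84\right)\right) = - 252 \left(\sqrt{4 + 1 \left(-1\right) \left(-5\right)} + \left(\left(92 + 147\right) - 84\right)\right) = - 252 \left(\sqrt{4 - -5} + \left(239 - 84\right)\right) = - 252 \left(\sqrt{4 + 5} + 155\right) = - 252 \left(\sqrt{9} + 155\right) = - 252 \left(3 + 155\right) = \left(-252\right) 158 = -39816$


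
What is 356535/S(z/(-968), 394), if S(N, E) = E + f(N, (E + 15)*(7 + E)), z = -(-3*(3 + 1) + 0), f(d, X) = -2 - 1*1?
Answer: 356535/391 ≈ 911.85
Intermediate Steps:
f(d, X) = -3 (f(d, X) = -2 - 1 = -3)
z = 12 (z = -(-3*4 + 0) = -(-12 + 0) = -1*(-12) = 12)
S(N, E) = -3 + E (S(N, E) = E - 3 = -3 + E)
356535/S(z/(-968), 394) = 356535/(-3 + 394) = 356535/391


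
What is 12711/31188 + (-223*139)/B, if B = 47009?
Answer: -123067679/488705564 ≈ -0.25182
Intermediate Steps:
12711/31188 + (-223*139)/B = 12711/31188 - 223*139/47009 = 12711*(1/31188) - 30997*1/47009 = 4237/10396 - 30997/47009 = -123067679/488705564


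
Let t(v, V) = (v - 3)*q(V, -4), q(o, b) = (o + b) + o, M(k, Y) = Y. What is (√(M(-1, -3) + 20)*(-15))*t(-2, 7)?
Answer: 750*√17 ≈ 3092.3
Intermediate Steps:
q(o, b) = b + 2*o (q(o, b) = (b + o) + o = b + 2*o)
t(v, V) = (-4 + 2*V)*(-3 + v) (t(v, V) = (v - 3)*(-4 + 2*V) = (-3 + v)*(-4 + 2*V) = (-4 + 2*V)*(-3 + v))
(√(M(-1, -3) + 20)*(-15))*t(-2, 7) = (√(-3 + 20)*(-15))*(2*(-3 - 2)*(-2 + 7)) = (√17*(-15))*(2*(-5)*5) = -15*√17*(-50) = 750*√17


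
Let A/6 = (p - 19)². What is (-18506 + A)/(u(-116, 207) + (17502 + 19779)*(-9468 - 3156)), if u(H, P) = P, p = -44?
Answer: -5308/470635137 ≈ -1.1278e-5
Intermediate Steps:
A = 23814 (A = 6*(-44 - 19)² = 6*(-63)² = 6*3969 = 23814)
(-18506 + A)/(u(-116, 207) + (17502 + 19779)*(-9468 - 3156)) = (-18506 + 23814)/(207 + (17502 + 19779)*(-9468 - 3156)) = 5308/(207 + 37281*(-12624)) = 5308/(207 - 470635344) = 5308/(-470635137) = 5308*(-1/470635137) = -5308/470635137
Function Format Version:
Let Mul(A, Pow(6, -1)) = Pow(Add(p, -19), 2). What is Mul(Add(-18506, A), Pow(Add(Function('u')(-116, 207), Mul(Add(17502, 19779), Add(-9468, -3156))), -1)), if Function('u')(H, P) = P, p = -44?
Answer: Rational(-5308, 470635137) ≈ -1.1278e-5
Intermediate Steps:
A = 23814 (A = Mul(6, Pow(Add(-44, -19), 2)) = Mul(6, Pow(-63, 2)) = Mul(6, 3969) = 23814)
Mul(Add(-18506, A), Pow(Add(Function('u')(-116, 207), Mul(Add(17502, 19779), Add(-9468, -3156))), -1)) = Mul(Add(-18506, 23814), Pow(Add(207, Mul(Add(17502, 19779), Add(-9468, -3156))), -1)) = Mul(5308, Pow(Add(207, Mul(37281, -12624)), -1)) = Mul(5308, Pow(Add(207, -470635344), -1)) = Mul(5308, Pow(-470635137, -1)) = Mul(5308, Rational(-1, 470635137)) = Rational(-5308, 470635137)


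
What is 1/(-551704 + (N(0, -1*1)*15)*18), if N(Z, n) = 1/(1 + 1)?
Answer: -1/551569 ≈ -1.8130e-6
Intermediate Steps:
N(Z, n) = ½ (N(Z, n) = 1/2 = ½)
1/(-551704 + (N(0, -1*1)*15)*18) = 1/(-551704 + ((½)*15)*18) = 1/(-551704 + (15/2)*18) = 1/(-551704 + 135) = 1/(-551569) = -1/551569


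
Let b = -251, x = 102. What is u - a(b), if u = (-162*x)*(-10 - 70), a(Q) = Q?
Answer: 1322171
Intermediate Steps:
u = 1321920 (u = (-162*102)*(-10 - 70) = -16524*(-80) = 1321920)
u - a(b) = 1321920 - 1*(-251) = 1321920 + 251 = 1322171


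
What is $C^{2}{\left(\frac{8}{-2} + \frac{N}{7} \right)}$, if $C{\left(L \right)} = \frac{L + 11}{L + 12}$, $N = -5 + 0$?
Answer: $\frac{1936}{2601} \approx 0.74433$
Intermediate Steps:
$N = -5$
$C{\left(L \right)} = \frac{11 + L}{12 + L}$
$C^{2}{\left(\frac{8}{-2} + \frac{N}{7} \right)} = \left(\frac{11 + \left(\frac{8}{-2} - \frac{5}{7}\right)}{12 + \left(\frac{8}{-2} - \frac{5}{7}\right)}\right)^{2} = \left(\frac{11 + \left(8 \left(- \frac{1}{2}\right) - \frac{5}{7}\right)}{12 + \left(8 \left(- \frac{1}{2}\right) - \frac{5}{7}\right)}\right)^{2} = \left(\frac{11 - \frac{33}{7}}{12 - \frac{33}{7}}\right)^{2} = \left(\frac{1}{\frac{51}{7}} \cdot \frac{44}{7}\right)^{2} = \left(\frac{7}{51} \cdot \frac{44}{7}\right)^{2} = \left(\frac{44}{51}\right)^{2} = \frac{1936}{2601}$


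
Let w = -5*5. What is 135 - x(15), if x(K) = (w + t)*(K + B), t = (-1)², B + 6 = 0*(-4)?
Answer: 351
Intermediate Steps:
B = -6 (B = -6 + 0*(-4) = -6 + 0 = -6)
t = 1
w = -25
x(K) = 144 - 24*K (x(K) = (-25 + 1)*(K - 6) = -24*(-6 + K) = 144 - 24*K)
135 - x(15) = 135 - (144 - 24*15) = 135 - (144 - 360) = 135 - 1*(-216) = 135 + 216 = 351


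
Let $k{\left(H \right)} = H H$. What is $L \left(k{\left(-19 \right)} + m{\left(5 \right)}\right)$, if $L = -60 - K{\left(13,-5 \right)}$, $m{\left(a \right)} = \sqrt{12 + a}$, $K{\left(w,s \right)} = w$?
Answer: $-26353 - 73 \sqrt{17} \approx -26654.0$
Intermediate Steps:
$k{\left(H \right)} = H^{2}$
$L = -73$ ($L = -60 - 13 = -73$)
$L \left(k{\left(-19 \right)} + m{\left(5 \right)}\right) = - 73 \left(\left(-19\right)^{2} + \sqrt{12 + 5}\right) = - 73 \left(361 + \sqrt{17}\right) = -26353 - 73 \sqrt{17}$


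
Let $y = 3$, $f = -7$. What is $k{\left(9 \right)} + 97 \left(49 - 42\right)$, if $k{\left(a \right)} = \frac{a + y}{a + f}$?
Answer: $685$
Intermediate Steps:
$k{\left(a \right)} = \frac{3 + a}{-7 + a}$ ($k{\left(a \right)} = \frac{a + 3}{a - 7} = \frac{3 + a}{-7 + a}$)
$k{\left(9 \right)} + 97 \left(49 - 42\right) = \frac{3 + 9}{-7 + 9} + 97 \left(49 - 42\right) = \frac{1}{2} \cdot 12 + 97 \cdot 7 = \frac{1}{2} \cdot 12 + 679 = 6 + 679 = 685$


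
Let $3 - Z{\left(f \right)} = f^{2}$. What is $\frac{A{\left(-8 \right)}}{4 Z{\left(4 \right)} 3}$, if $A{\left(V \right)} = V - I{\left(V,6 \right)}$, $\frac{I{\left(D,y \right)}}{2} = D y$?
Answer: $- \frac{22}{39} \approx -0.5641$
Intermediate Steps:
$I{\left(D,y \right)} = 2 D y$
$Z{\left(f \right)} = 3 - f^{2}$
$A{\left(V \right)} = - 11 V$ ($A{\left(V \right)} = V - 2 V 6 = V - 12 V = - 11 V$)
$\frac{A{\left(-8 \right)}}{4 Z{\left(4 \right)} 3} = \frac{\left(-11\right) \left(-8\right)}{4 \left(3 - 4^{2}\right) 3} = \frac{88}{4 \left(3 - 16\right) 3} = \frac{88}{4 \left(-13\right) 3} = \frac{88}{\left(-52\right) 3} = \frac{88}{-156} = 88 \left(- \frac{1}{156}\right) = - \frac{22}{39}$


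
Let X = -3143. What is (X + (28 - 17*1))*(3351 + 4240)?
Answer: -23775012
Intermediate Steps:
(X + (28 - 17*1))*(3351 + 4240) = (-3143 + (28 - 17*1))*(3351 + 4240) = (-3143 + (28 - 17))*7591 = (-3143 + 11)*7591 = -3132*7591 = -23775012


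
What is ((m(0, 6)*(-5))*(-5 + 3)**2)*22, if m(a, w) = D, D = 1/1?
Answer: -440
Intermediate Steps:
D = 1
m(a, w) = 1
((m(0, 6)*(-5))*(-5 + 3)**2)*22 = ((1*(-5))*(-5 + 3)**2)*22 = -5*(-2)**2*22 = -5*4*22 = -20*22 = -440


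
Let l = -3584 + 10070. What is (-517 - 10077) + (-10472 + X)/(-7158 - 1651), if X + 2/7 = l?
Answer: -653229918/61663 ≈ -10594.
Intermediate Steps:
l = 6486
X = 45400/7 (X = -2/7 + 6486 = 45400/7 ≈ 6485.7)
(-517 - 10077) + (-10472 + X)/(-7158 - 1651) = (-517 - 10077) + (-10472 + 45400/7)/(-7158 - 1651) = -10594 - 27904/7/(-8809) = -10594 - 27904/7*(-1/8809) = -10594 + 27904/61663 = -653229918/61663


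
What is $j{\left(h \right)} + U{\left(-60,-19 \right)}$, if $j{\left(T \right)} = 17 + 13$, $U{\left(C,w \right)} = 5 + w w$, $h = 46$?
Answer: $396$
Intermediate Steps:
$U{\left(C,w \right)} = 5 + w^{2}$
$j{\left(T \right)} = 30$
$j{\left(h \right)} + U{\left(-60,-19 \right)} = 30 + \left(5 + \left(-19\right)^{2}\right) = 30 + \left(5 + 361\right) = 30 + 366 = 396$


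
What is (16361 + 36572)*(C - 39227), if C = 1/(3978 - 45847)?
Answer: -86936908509312/41869 ≈ -2.0764e+9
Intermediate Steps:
C = -1/41869 (C = 1/(-41869) = -1/41869 ≈ -2.3884e-5)
(16361 + 36572)*(C - 39227) = (16361 + 36572)*(-1/41869 - 39227) = 52933*(-1642395264/41869) = -86936908509312/41869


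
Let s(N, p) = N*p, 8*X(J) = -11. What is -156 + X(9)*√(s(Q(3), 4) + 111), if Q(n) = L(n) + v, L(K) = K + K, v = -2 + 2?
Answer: -156 - 33*√15/8 ≈ -171.98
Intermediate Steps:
v = 0
L(K) = 2*K
Q(n) = 2*n (Q(n) = 2*n + 0 = 2*n)
X(J) = -11/8 (X(J) = (⅛)*(-11) = -11/8)
-156 + X(9)*√(s(Q(3), 4) + 111) = -156 - 11*√((2*3)*4 + 111)/8 = -156 - 11*√(6*4 + 111)/8 = -156 - 11*√(24 + 111)/8 = -156 - 33*√15/8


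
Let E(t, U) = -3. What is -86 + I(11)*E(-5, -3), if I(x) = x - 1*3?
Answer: -110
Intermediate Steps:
I(x) = -3 + x (I(x) = x - 3 = -3 + x)
-86 + I(11)*E(-5, -3) = -86 + (-3 + 11)*(-3) = -86 + 8*(-3) = -86 - 24 = -110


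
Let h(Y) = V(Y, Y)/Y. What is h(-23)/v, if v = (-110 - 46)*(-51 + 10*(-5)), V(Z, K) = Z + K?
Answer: 1/7878 ≈ 0.00012694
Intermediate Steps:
V(Z, K) = K + Z
v = 15756 (v = -156*(-51 - 50) = -156*(-101) = 15756)
h(Y) = 2 (h(Y) = (Y + Y)/Y = (2*Y)/Y = 2)
h(-23)/v = 2/15756 = 2*(1/15756) = 1/7878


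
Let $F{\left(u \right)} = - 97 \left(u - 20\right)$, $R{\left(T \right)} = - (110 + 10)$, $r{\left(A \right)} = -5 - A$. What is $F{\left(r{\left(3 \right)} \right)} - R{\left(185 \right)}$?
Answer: $2836$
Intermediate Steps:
$R{\left(T \right)} = -120$ ($R{\left(T \right)} = \left(-1\right) 120 = -120$)
$F{\left(u \right)} = 1940 - 97 u$ ($F{\left(u \right)} = - 97 \left(-20 + u\right) = 1940 - 97 u$)
$F{\left(r{\left(3 \right)} \right)} - R{\left(185 \right)} = \left(1940 - 97 \left(-5 - 3\right)\right) - -120 = \left(1940 - 97 \left(-5 - 3\right)\right) + 120 = \left(1940 - -776\right) + 120 = \left(1940 + 776\right) + 120 = 2716 + 120 = 2836$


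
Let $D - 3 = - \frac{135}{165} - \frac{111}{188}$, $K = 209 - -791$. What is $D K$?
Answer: $\frac{822750}{517} \approx 1591.4$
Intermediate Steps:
$K = 1000$ ($K = 209 + 791 = 1000$)
$D = \frac{3291}{2068}$ ($D = 3 - \left(\frac{9}{11} + \frac{111}{188}\right) = 3 - \frac{2913}{2068} = \frac{3291}{2068} \approx 1.5914$)
$D K = \frac{3291}{2068} \cdot 1000 = \frac{822750}{517}$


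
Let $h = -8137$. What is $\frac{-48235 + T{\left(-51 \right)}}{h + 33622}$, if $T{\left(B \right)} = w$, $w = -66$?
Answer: $- \frac{48301}{25485} \approx -1.8953$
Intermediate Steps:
$T{\left(B \right)} = -66$
$\frac{-48235 + T{\left(-51 \right)}}{h + 33622} = \frac{-48235 - 66}{-8137 + 33622} = - \frac{48301}{25485}$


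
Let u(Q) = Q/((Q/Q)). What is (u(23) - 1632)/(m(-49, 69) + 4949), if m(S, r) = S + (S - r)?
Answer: -1609/4782 ≈ -0.33647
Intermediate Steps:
m(S, r) = -r + 2*S
u(Q) = Q (u(Q) = Q/1 = Q*1 = Q)
(u(23) - 1632)/(m(-49, 69) + 4949) = (23 - 1632)/((-1*69 + 2*(-49)) + 4949) = -1609/((-69 - 98) + 4949) = -1609/(-167 + 4949) = -1609/4782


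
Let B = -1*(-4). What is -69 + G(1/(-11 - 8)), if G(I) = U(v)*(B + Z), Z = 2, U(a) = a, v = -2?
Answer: -81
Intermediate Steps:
B = 4
G(I) = -12 (G(I) = -2*(4 + 2) = -2*6 = -12)
-69 + G(1/(-11 - 8)) = -69 - 12 = -81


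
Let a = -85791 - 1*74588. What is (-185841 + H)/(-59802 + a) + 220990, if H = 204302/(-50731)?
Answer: 2468468238811963/11170002311 ≈ 2.2099e+5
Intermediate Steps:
H = -204302/50731 (H = 204302*(-1/50731) = -204302/50731 ≈ -4.0272)
a = -160379 (a = -85791 - 74588 = -160379)
(-185841 + H)/(-59802 + a) + 220990 = (-185841 - 204302/50731)/(-59802 - 160379) + 220990 = -9428104073/50731/(-220181) + 220990 = -9428104073/50731*(-1/220181) + 220990 = 9428104073/11170002311 + 220990 = 2468468238811963/11170002311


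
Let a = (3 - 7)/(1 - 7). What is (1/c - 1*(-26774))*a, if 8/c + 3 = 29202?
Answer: 243391/12 ≈ 20283.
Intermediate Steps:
c = 8/29199 (c = 8/(-3 + 29202) = 8/29199 ≈ 0.00027398)
a = ⅔ (a = -4/(-6) = -4*(-⅙) = ⅔ ≈ 0.66667)
(1/c - 1*(-26774))*a = (1/(8/29199) - 1*(-26774))*(⅔) = (29199/8 + 26774)*(⅔) = (243391/8)*(⅔) = 243391/12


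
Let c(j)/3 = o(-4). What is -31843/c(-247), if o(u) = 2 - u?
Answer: -31843/18 ≈ -1769.1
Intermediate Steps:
c(j) = 18 (c(j) = 3*(2 - 1*(-4)) = 3*(2 + 4) = 3*6 = 18)
-31843/c(-247) = -31843/18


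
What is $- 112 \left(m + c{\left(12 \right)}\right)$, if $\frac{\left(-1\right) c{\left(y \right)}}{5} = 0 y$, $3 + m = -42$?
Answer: $5040$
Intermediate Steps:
$m = -45$ ($m = -3 - 42 = -45$)
$c{\left(y \right)} = 0$ ($c{\left(y \right)} = - 5 \cdot 0 y = \left(-5\right) 0 = 0$)
$- 112 \left(m + c{\left(12 \right)}\right) = - 112 \left(-45 + 0\right) = \left(-112\right) \left(-45\right) = 5040$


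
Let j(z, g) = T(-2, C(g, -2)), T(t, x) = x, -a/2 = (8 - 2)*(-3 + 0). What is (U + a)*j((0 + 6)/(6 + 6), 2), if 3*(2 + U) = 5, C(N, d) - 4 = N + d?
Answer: 428/3 ≈ 142.67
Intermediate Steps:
C(N, d) = 4 + N + d (C(N, d) = 4 + (N + d) = 4 + N + d)
a = 36 (a = -2*(8 - 2)*(-3 + 0) = -12*(-3) = -2*(-18) = 36)
j(z, g) = 2 + g (j(z, g) = 4 + g - 2 = 2 + g)
U = -⅓ (U = -2 + (⅓)*5 = -2 + 5/3 = -⅓ ≈ -0.33333)
(U + a)*j((0 + 6)/(6 + 6), 2) = (-⅓ + 36)*(2 + 2) = (107/3)*4 = 428/3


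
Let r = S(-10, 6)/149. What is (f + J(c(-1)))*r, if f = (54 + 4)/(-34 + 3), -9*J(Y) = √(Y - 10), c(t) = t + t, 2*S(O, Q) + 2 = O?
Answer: 348/4619 + 4*I*√3/447 ≈ 0.075341 + 0.015499*I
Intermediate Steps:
S(O, Q) = -1 + O/2
c(t) = 2*t
J(Y) = -√(-10 + Y)/9 (J(Y) = -√(Y - 10)/9 = -√(-10 + Y)/9)
f = -58/31 (f = 58/(-31) = 58*(-1/31) = -58/31 ≈ -1.8710)
r = -6/149 (r = (-1 + (½)*(-10))/149 = (-1 - 5)*(1/149) = -6*1/149 = -6/149 ≈ -0.040268)
(f + J(c(-1)))*r = (-58/31 - √(-10 + 2*(-1))/9)*(-6/149) = (-58/31 - √(-10 - 2)/9)*(-6/149) = (-58/31 - 2*I*√3/9)*(-6/149) = 348/4619 + 4*I*√3/447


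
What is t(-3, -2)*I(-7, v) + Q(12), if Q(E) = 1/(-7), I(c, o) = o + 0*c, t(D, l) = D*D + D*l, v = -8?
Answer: -841/7 ≈ -120.14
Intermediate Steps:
t(D, l) = D² + D*l
I(c, o) = o (I(c, o) = o + 0 = o)
Q(E) = -⅐
t(-3, -2)*I(-7, v) + Q(12) = -3*(-3 - 2)*(-8) - ⅐ = -3*(-5)*(-8) - ⅐ = 15*(-8) - ⅐ = -120 - ⅐ = -841/7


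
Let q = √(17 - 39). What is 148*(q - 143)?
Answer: -21164 + 148*I*√22 ≈ -21164.0 + 694.18*I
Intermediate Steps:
q = I*√22 (q = √(-22) = I*√22 ≈ 4.6904*I)
148*(q - 143) = 148*(I*√22 - 143) = 148*(-143 + I*√22) = -21164 + 148*I*√22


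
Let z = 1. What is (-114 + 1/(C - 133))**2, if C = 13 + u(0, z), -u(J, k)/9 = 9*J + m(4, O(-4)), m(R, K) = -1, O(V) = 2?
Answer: 160149025/12321 ≈ 12998.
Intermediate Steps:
u(J, k) = 9 - 81*J (u(J, k) = -9*(9*J - 1) = -9*(-1 + 9*J) = 9 - 81*J)
C = 22 (C = 13 + (9 - 81*0) = 13 + (9 + 0) = 13 + 9 = 22)
(-114 + 1/(C - 133))**2 = (-114 + 1/(22 - 133))**2 = (-114 + 1/(-111))**2 = (-114 - 1/111)**2 = (-12655/111)**2 = 160149025/12321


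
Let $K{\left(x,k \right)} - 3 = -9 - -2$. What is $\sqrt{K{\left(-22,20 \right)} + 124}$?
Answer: $2 \sqrt{30} \approx 10.954$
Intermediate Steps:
$K{\left(x,k \right)} = -4$ ($K{\left(x,k \right)} = 3 - 7 = -4$)
$\sqrt{K{\left(-22,20 \right)} + 124} = \sqrt{-4 + 124} = \sqrt{120} = 2 \sqrt{30}$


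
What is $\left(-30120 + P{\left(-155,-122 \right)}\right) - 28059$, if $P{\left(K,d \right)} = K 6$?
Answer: $-59109$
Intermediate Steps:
$P{\left(K,d \right)} = 6 K$
$\left(-30120 + P{\left(-155,-122 \right)}\right) - 28059 = \left(-30120 + 6 \left(-155\right)\right) - 28059 = \left(-30120 - 930\right) - 28059 = -31050 - 28059 = -59109$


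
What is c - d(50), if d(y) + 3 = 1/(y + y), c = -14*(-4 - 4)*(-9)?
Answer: -100501/100 ≈ -1005.0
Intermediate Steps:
c = -1008 (c = -14*(-8)*(-9) = 112*(-9) = -1008)
d(y) = -3 + 1/(2*y) (d(y) = -3 + 1/(y + y) = -3 + 1/(2*y))
c - d(50) = -1008 - (-3 + (½)/50) = -1008 - (-3 + (½)*(1/50)) = -1008 - (-3 + 1/100) = -1008 - 1*(-299/100) = -1008 + 299/100 = -100501/100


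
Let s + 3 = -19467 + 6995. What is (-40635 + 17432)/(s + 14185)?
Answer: -23203/1710 ≈ -13.569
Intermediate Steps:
s = -12475 (s = -3 + (-19467 + 6995) = -3 - 12472 = -12475)
(-40635 + 17432)/(s + 14185) = (-40635 + 17432)/(-12475 + 14185) = -23203/1710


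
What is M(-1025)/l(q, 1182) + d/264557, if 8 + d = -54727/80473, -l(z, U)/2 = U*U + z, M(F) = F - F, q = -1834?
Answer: -11451/349011401 ≈ -3.2810e-5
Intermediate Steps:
M(F) = 0
l(z, U) = -2*z - 2*U² (l(z, U) = -2*(U*U + z) = -2*(U² + z) = -2*(z + U²) = -2*z - 2*U²)
d = -698511/80473 (d = -8 - 54727/80473 = -698511/80473 ≈ -8.6801)
M(-1025)/l(q, 1182) + d/264557 = 0/(-2*(-1834) - 2*1182²) - 698511/80473/264557 = 0/(3668 - 2*1397124) - 698511/80473*1/264557 = 0/(3668 - 2794248) - 11451/349011401 = 0/(-2790580) - 11451/349011401 = 0*(-1/2790580) - 11451/349011401 = 0 - 11451/349011401 = -11451/349011401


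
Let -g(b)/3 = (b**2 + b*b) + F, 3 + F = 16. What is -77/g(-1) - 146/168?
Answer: 1061/1260 ≈ 0.84206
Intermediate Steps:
F = 13 (F = -3 + 16 = 13)
g(b) = -39 - 6*b**2 (g(b) = -3*((b**2 + b*b) + 13) = -3*((b**2 + b**2) + 13) = -3*(2*b**2 + 13) = -3*(13 + 2*b**2) = -39 - 6*b**2)
-77/g(-1) - 146/168 = -77/(-39 - 6*(-1)**2) - 146/168 = -77/(-39 - 6*1) - 146*1/168 = -77/(-39 - 6) - 73/84 = -77/(-45) - 73/84 = -77*(-1/45) - 73/84 = 77/45 - 73/84 = 1061/1260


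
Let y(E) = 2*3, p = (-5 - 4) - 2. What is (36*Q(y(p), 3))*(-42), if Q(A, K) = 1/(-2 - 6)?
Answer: 189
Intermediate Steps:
p = -11 (p = -9 - 2 = -11)
y(E) = 6
Q(A, K) = -⅛ (Q(A, K) = 1/(-8) = -⅛)
(36*Q(y(p), 3))*(-42) = (36*(-⅛))*(-42) = -9/2*(-42) = 189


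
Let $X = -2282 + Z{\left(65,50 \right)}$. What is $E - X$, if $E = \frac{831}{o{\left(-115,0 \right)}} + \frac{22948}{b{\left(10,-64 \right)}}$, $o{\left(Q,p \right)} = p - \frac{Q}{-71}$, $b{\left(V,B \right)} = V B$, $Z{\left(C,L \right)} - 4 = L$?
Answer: $\frac{6179057}{3680} \approx 1679.1$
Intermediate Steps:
$Z{\left(C,L \right)} = 4 + L$
$b{\left(V,B \right)} = B V$
$X = -2228$ ($X = -2282 + \left(4 + 50\right) = -2282 + 54 = -2228$)
$o{\left(Q,p \right)} = p + \frac{Q}{71}$ ($o{\left(Q,p \right)} = p - Q \left(- \frac{1}{71}\right) = p - - \frac{Q}{71} = p + \frac{Q}{71}$)
$E = - \frac{2019983}{3680}$ ($E = \frac{831}{0 + \frac{1}{71} \left(-115\right)} + \frac{22948}{\left(-64\right) 10} = \frac{831}{0 - \frac{115}{71}} + \frac{22948}{-640} = \frac{831}{- \frac{115}{71}} + 22948 \left(- \frac{1}{640}\right) = 831 \left(- \frac{71}{115}\right) - \frac{5737}{160} = - \frac{59001}{115} - \frac{5737}{160} = - \frac{2019983}{3680} \approx -548.91$)
$E - X = - \frac{2019983}{3680} - -2228 = - \frac{2019983}{3680} + 2228 = \frac{6179057}{3680}$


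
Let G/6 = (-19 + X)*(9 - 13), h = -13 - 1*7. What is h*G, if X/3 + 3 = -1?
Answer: -14880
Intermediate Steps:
X = -12 (X = -9 + 3*(-1) = -9 - 3 = -12)
h = -20 (h = -13 - 7 = -20)
G = 744 (G = 6*((-19 - 12)*(9 - 13)) = 6*(-31*(-4)) = 6*124 = 744)
h*G = -20*744 = -14880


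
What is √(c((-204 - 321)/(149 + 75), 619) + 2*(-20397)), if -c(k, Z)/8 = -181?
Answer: I*√39346 ≈ 198.36*I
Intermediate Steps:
c(k, Z) = 1448 (c(k, Z) = -8*(-181) = 1448)
√(c((-204 - 321)/(149 + 75), 619) + 2*(-20397)) = √(1448 + 2*(-20397)) = √(1448 - 40794) = √(-39346) = I*√39346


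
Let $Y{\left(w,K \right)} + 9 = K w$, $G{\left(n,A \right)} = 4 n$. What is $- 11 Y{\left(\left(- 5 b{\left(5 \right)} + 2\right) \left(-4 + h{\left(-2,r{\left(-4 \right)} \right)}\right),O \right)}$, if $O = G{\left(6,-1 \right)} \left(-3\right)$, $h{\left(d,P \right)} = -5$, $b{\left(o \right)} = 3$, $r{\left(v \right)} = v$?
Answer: $92763$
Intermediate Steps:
$O = -72$ ($O = 4 \cdot 6 \left(-3\right) = 24 \left(-3\right) = -72$)
$Y{\left(w,K \right)} = -9 + K w$
$- 11 Y{\left(\left(- 5 b{\left(5 \right)} + 2\right) \left(-4 + h{\left(-2,r{\left(-4 \right)} \right)}\right),O \right)} = - 11 \left(-9 - 72 \left(\left(-5\right) 3 + 2\right) \left(-4 - 5\right)\right) = - 11 \left(-9 - 72 \left(-15 + 2\right) \left(-9\right)\right) = - 11 \left(-9 - 72 \left(\left(-13\right) \left(-9\right)\right)\right) = - 11 \left(-9 - 8424\right) = \left(-11\right) \left(-8433\right) = 92763$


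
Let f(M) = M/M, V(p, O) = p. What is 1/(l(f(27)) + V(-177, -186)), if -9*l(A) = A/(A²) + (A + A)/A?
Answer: -3/532 ≈ -0.0056391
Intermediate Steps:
f(M) = 1
l(A) = -2/9 - 1/(9*A) (l(A) = -(A/(A²) + (A + A)/A)/9 = -(A/A² + (2*A)/A)/9 = -(1/A + 2)/9 = -(2 + 1/A)/9 = -2/9 - 1/(9*A))
1/(l(f(27)) + V(-177, -186)) = 1/((⅑)*(-1 - 2*1)/1 - 177) = 1/((⅑)*1*(-1 - 2) - 177) = 1/((⅑)*1*(-3) - 177) = 1/(-⅓ - 177) = 1/(-532/3) = -3/532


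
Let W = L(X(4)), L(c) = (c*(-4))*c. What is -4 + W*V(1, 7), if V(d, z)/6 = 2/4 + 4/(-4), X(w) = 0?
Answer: -4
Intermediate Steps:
L(c) = -4*c² (L(c) = (-4*c)*c = -4*c²)
V(d, z) = -3 (V(d, z) = 6*(2/4 + 4/(-4)) = 6*(2*(¼) + 4*(-¼)) = 6*(½ - 1) = 6*(-½) = -3)
W = 0 (W = -4*0² = -4*0 = 0)
-4 + W*V(1, 7) = -4 + 0*(-3) = -4 + 0 = -4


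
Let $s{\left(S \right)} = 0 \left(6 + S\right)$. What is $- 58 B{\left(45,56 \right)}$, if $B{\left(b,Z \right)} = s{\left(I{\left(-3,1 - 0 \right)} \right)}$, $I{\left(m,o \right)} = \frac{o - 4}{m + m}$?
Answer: $0$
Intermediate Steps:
$I{\left(m,o \right)} = \frac{-4 + o}{2 m}$
$s{\left(S \right)} = 0$
$B{\left(b,Z \right)} = 0$
$- 58 B{\left(45,56 \right)} = \left(-58\right) 0 = 0$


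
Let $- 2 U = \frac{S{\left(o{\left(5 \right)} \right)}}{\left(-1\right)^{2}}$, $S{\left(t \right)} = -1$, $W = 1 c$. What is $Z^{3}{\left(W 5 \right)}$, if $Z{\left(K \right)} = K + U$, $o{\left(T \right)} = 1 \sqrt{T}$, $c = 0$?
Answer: $\frac{1}{8} \approx 0.125$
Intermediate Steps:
$o{\left(T \right)} = \sqrt{T}$
$W = 0$ ($W = 1 \cdot 0 = 0$)
$U = \frac{1}{2}$ ($U = - \frac{\left(-1\right) \frac{1}{\left(-1\right)^{2}}}{2} = - \frac{\left(-1\right) 1^{-1}}{2} = - \frac{\left(-1\right) 1}{2} = \left(- \frac{1}{2}\right) \left(-1\right) = \frac{1}{2} \approx 0.5$)
$Z{\left(K \right)} = \frac{1}{2} + K$ ($Z{\left(K \right)} = K + \frac{1}{2} = \frac{1}{2} + K$)
$Z^{3}{\left(W 5 \right)} = \left(\frac{1}{2} + 0 \cdot 5\right)^{3} = \left(\frac{1}{2} + 0\right)^{3} = \left(\frac{1}{2}\right)^{3} = \frac{1}{8}$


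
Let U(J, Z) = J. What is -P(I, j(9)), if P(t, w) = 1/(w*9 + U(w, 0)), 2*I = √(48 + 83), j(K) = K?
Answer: -1/90 ≈ -0.011111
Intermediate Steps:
I = √131/2 (I = √(48 + 83)/2 = √131/2 ≈ 5.7228)
P(t, w) = 1/(10*w) (P(t, w) = 1/(w*9 + w) = 1/(9*w + w) = 1/(10*w))
-P(I, j(9)) = -1/(10*9) = -1*1/90 = -1/90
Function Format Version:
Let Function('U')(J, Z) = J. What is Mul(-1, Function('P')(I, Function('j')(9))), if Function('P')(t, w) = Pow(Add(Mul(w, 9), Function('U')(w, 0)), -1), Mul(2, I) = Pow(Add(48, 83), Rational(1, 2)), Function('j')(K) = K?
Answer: Rational(-1, 90) ≈ -0.011111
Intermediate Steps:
I = Mul(Rational(1, 2), Pow(131, Rational(1, 2))) (I = Mul(Rational(1, 2), Pow(Add(48, 83), Rational(1, 2))) = Mul(Rational(1, 2), Pow(131, Rational(1, 2))) ≈ 5.7228)
Function('P')(t, w) = Mul(Rational(1, 10), Pow(w, -1)) (Function('P')(t, w) = Pow(Add(Mul(w, 9), w), -1) = Pow(Add(Mul(9, w), w), -1) = Pow(Mul(10, w), -1) = Mul(Rational(1, 10), Pow(w, -1)))
Mul(-1, Function('P')(I, Function('j')(9))) = Mul(-1, Mul(Rational(1, 10), Pow(9, -1))) = Mul(-1, Mul(Rational(1, 10), Rational(1, 9))) = Mul(-1, Rational(1, 90)) = Rational(-1, 90)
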